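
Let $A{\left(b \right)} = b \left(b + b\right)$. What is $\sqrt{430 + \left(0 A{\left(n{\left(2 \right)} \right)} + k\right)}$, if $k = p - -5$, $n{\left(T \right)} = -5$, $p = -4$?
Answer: $\sqrt{431} \approx 20.761$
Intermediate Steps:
$A{\left(b \right)} = 2 b^{2}$ ($A{\left(b \right)} = b 2 b = 2 b^{2}$)
$k = 1$ ($k = -4 - -5 = -4 + 5 = 1$)
$\sqrt{430 + \left(0 A{\left(n{\left(2 \right)} \right)} + k\right)} = \sqrt{430 + \left(0 \cdot 2 \left(-5\right)^{2} + 1\right)} = \sqrt{430 + \left(0 \cdot 2 \cdot 25 + 1\right)} = \sqrt{430 + \left(0 \cdot 50 + 1\right)} = \sqrt{430 + \left(0 + 1\right)} = \sqrt{430 + 1} = \sqrt{431}$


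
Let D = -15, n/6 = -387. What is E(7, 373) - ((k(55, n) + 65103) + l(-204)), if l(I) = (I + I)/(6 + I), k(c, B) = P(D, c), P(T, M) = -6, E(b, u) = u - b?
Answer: -2136191/33 ≈ -64733.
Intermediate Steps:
n = -2322 (n = 6*(-387) = -2322)
k(c, B) = -6
l(I) = 2*I/(6 + I) (l(I) = (2*I)/(6 + I) = 2*I/(6 + I))
E(7, 373) - ((k(55, n) + 65103) + l(-204)) = (373 - 1*7) - ((-6 + 65103) + 2*(-204)/(6 - 204)) = (373 - 7) - (65097 + 2*(-204)/(-198)) = 366 - (65097 + 2*(-204)*(-1/198)) = 366 - (65097 + 68/33) = 366 - 1*2148269/33 = 366 - 2148269/33 = -2136191/33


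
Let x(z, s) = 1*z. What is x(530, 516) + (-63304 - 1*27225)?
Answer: -89999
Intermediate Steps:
x(z, s) = z
x(530, 516) + (-63304 - 1*27225) = 530 + (-63304 - 1*27225) = 530 + (-63304 - 27225) = 530 - 90529 = -89999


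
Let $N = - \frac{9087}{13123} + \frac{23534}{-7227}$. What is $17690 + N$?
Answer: $\frac{13862344579}{783801} \approx 17686.0$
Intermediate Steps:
$N = - \frac{3095111}{783801}$ ($N = \left(-9087\right) \frac{1}{13123} + 23534 \left(- \frac{1}{7227}\right) = - \frac{9087}{13123} - \frac{23534}{7227} = - \frac{3095111}{783801} \approx -3.9488$)
$17690 + N = 17690 - \frac{3095111}{783801} = \frac{13862344579}{783801}$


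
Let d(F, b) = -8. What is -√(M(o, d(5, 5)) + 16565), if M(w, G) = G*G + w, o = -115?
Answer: -√16514 ≈ -128.51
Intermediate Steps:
M(w, G) = w + G² (M(w, G) = G² + w = w + G²)
-√(M(o, d(5, 5)) + 16565) = -√((-115 + (-8)²) + 16565) = -√((-115 + 64) + 16565) = -√(-51 + 16565) = -√16514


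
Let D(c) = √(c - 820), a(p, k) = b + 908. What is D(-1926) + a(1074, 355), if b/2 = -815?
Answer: -722 + I*√2746 ≈ -722.0 + 52.402*I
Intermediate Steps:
b = -1630 (b = 2*(-815) = -1630)
a(p, k) = -722 (a(p, k) = -1630 + 908 = -722)
D(c) = √(-820 + c)
D(-1926) + a(1074, 355) = √(-820 - 1926) - 722 = √(-2746) - 722 = I*√2746 - 722 = -722 + I*√2746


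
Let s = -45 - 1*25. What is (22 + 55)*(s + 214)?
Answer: 11088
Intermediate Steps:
s = -70 (s = -45 - 25 = -70)
(22 + 55)*(s + 214) = (22 + 55)*(-70 + 214) = 77*144 = 11088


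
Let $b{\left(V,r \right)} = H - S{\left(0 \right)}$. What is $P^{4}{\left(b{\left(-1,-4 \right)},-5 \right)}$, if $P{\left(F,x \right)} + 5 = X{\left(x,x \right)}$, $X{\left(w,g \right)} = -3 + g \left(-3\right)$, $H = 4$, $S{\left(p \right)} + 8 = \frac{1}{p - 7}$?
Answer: $2401$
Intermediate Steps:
$S{\left(p \right)} = -8 + \frac{1}{-7 + p}$ ($S{\left(p \right)} = -8 + \frac{1}{p - 7} = -8 + \frac{1}{-7 + p}$)
$X{\left(w,g \right)} = -3 - 3 g$
$b{\left(V,r \right)} = \frac{85}{7}$ ($b{\left(V,r \right)} = 4 - \frac{57 - 0}{-7 + 0} = 4 - \frac{57 + 0}{-7} = 4 - \left(- \frac{1}{7}\right) 57 = 4 - - \frac{57}{7} = 4 + \frac{57}{7} = \frac{85}{7}$)
$P{\left(F,x \right)} = -8 - 3 x$ ($P{\left(F,x \right)} = -5 - \left(3 + 3 x\right) = -8 - 3 x$)
$P^{4}{\left(b{\left(-1,-4 \right)},-5 \right)} = \left(-8 - -15\right)^{4} = \left(-8 + 15\right)^{4} = 7^{4} = 2401$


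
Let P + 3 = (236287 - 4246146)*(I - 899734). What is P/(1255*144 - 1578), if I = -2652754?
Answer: 14244975979189/179142 ≈ 7.9518e+7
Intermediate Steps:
P = 14244975979189 (P = -3 + (236287 - 4246146)*(-2652754 - 899734) = -3 - 4009859*(-3552488) = -3 + 14244975979192 = 14244975979189)
P/(1255*144 - 1578) = 14244975979189/(1255*144 - 1578) = 14244975979189/(180720 - 1578) = 14244975979189/179142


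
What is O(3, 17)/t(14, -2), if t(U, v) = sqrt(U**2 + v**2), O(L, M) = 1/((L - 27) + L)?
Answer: -sqrt(2)/420 ≈ -0.0033672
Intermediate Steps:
O(L, M) = 1/(-27 + 2*L) (O(L, M) = 1/((-27 + L) + L) = 1/(-27 + 2*L))
O(3, 17)/t(14, -2) = 1/((-27 + 2*3)*(sqrt(14**2 + (-2)**2))) = 1/((-27 + 6)*(sqrt(196 + 4))) = 1/((-21)*(sqrt(200))) = -sqrt(2)/20/21 = -sqrt(2)/420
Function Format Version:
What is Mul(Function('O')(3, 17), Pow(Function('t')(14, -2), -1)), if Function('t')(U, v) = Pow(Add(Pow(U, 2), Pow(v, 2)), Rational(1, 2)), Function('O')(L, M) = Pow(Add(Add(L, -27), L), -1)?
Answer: Mul(Rational(-1, 420), Pow(2, Rational(1, 2))) ≈ -0.0033672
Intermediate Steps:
Function('O')(L, M) = Pow(Add(-27, Mul(2, L)), -1) (Function('O')(L, M) = Pow(Add(Add(-27, L), L), -1) = Pow(Add(-27, Mul(2, L)), -1))
Mul(Function('O')(3, 17), Pow(Function('t')(14, -2), -1)) = Mul(Pow(Add(-27, Mul(2, 3)), -1), Pow(Pow(Add(Pow(14, 2), Pow(-2, 2)), Rational(1, 2)), -1)) = Mul(Pow(Add(-27, 6), -1), Pow(Pow(Add(196, 4), Rational(1, 2)), -1)) = Mul(Pow(-21, -1), Pow(Pow(200, Rational(1, 2)), -1)) = Mul(Rational(-1, 21), Pow(Mul(10, Pow(2, Rational(1, 2))), -1)) = Mul(Rational(-1, 21), Mul(Rational(1, 20), Pow(2, Rational(1, 2)))) = Mul(Rational(-1, 420), Pow(2, Rational(1, 2)))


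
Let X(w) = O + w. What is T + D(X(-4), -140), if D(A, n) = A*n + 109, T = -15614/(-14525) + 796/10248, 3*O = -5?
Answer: 1601022333/1772050 ≈ 903.49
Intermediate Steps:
O = -5/3 (O = (1/3)*(-5) = -5/3 ≈ -1.6667)
X(w) = -5/3 + w
T = 6127649/5316150 (T = -15614*(-1/14525) + 796*(1/10248) = 15614/14525 + 199/2562 = 6127649/5316150 ≈ 1.1526)
D(A, n) = 109 + A*n
T + D(X(-4), -140) = 6127649/5316150 + (109 + (-5/3 - 4)*(-140)) = 6127649/5316150 + (109 - 17/3*(-140)) = 6127649/5316150 + (109 + 2380/3) = 6127649/5316150 + 2707/3 = 1601022333/1772050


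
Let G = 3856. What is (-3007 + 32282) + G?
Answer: 33131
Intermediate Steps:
(-3007 + 32282) + G = (-3007 + 32282) + 3856 = 29275 + 3856 = 33131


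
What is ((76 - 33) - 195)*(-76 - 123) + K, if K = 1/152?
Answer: 4597697/152 ≈ 30248.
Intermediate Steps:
K = 1/152 ≈ 0.0065789
((76 - 33) - 195)*(-76 - 123) + K = ((76 - 33) - 195)*(-76 - 123) + 1/152 = (43 - 195)*(-199) + 1/152 = -152*(-199) + 1/152 = 30248 + 1/152 = 4597697/152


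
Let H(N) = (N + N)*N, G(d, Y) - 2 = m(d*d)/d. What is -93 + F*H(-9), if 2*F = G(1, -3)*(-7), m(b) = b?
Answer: -1794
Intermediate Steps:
G(d, Y) = 2 + d (G(d, Y) = 2 + (d*d)/d = 2 + d**2/d = 2 + d)
H(N) = 2*N**2 (H(N) = (2*N)*N = 2*N**2)
F = -21/2 (F = ((2 + 1)*(-7))/2 = (3*(-7))/2 = (1/2)*(-21) = -21/2 ≈ -10.500)
-93 + F*H(-9) = -93 - 21*(-9)**2 = -93 - 21*81 = -93 - 21/2*162 = -93 - 1701 = -1794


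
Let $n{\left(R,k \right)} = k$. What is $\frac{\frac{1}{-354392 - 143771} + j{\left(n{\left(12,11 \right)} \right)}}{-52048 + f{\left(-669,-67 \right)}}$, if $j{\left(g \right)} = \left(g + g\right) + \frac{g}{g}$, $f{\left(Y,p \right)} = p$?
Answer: $- \frac{11457748}{25961764745} \approx -0.00044133$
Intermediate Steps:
$j{\left(g \right)} = 1 + 2 g$ ($j{\left(g \right)} = 2 g + 1 = 1 + 2 g$)
$\frac{\frac{1}{-354392 - 143771} + j{\left(n{\left(12,11 \right)} \right)}}{-52048 + f{\left(-669,-67 \right)}} = \frac{\frac{1}{-354392 - 143771} + \left(1 + 2 \cdot 11\right)}{-52048 - 67} = \frac{\frac{1}{-498163} + \left(1 + 22\right)}{-52115} = \left(- \frac{1}{498163} + 23\right) \left(- \frac{1}{52115}\right) = \frac{11457748}{498163} \left(- \frac{1}{52115}\right) = - \frac{11457748}{25961764745}$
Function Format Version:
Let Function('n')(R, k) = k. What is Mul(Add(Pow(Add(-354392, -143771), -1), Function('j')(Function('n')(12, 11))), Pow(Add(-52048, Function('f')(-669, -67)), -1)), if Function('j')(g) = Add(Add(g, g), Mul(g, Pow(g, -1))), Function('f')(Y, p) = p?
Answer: Rational(-11457748, 25961764745) ≈ -0.00044133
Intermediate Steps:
Function('j')(g) = Add(1, Mul(2, g)) (Function('j')(g) = Add(Mul(2, g), 1) = Add(1, Mul(2, g)))
Mul(Add(Pow(Add(-354392, -143771), -1), Function('j')(Function('n')(12, 11))), Pow(Add(-52048, Function('f')(-669, -67)), -1)) = Mul(Add(Pow(Add(-354392, -143771), -1), Add(1, Mul(2, 11))), Pow(Add(-52048, -67), -1)) = Mul(Add(Pow(-498163, -1), Add(1, 22)), Pow(-52115, -1)) = Mul(Add(Rational(-1, 498163), 23), Rational(-1, 52115)) = Mul(Rational(11457748, 498163), Rational(-1, 52115)) = Rational(-11457748, 25961764745)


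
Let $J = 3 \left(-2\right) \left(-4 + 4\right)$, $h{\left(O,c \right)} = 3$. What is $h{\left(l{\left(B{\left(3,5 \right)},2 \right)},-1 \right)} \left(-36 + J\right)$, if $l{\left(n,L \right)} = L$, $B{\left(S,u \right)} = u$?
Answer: $-108$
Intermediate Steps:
$J = 0$ ($J = \left(-6\right) 0 = 0$)
$h{\left(l{\left(B{\left(3,5 \right)},2 \right)},-1 \right)} \left(-36 + J\right) = 3 \left(-36 + 0\right) = 3 \left(-36\right) = -108$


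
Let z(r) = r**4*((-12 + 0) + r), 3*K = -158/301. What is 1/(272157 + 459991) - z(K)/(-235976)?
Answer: 17082883296221836127/12966282519451716729564108 ≈ 1.3175e-6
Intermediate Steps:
K = -158/903 (K = (-158/301)/3 = (-158*1/301)/3 = (1/3)*(-158/301) = -158/903 ≈ -0.17497)
z(r) = r**4*(-12 + r)
1/(272157 + 459991) - z(K)/(-235976) = 1/(272157 + 459991) - (-158/903)**4*(-12 - 158/903)/(-235976) = 1/732148 - (623201296/664891837281)*(-10994/903)*(-1)/235976 = 1/732148 - (-6851475048224)*(-1)/(600397329064743*235976) = 1/732148 - 1*856434381028/17709920015422724271 = 1/732148 - 856434381028/17709920015422724271 = 17082883296221836127/12966282519451716729564108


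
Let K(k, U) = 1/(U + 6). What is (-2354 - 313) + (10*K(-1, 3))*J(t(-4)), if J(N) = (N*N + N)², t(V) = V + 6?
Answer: -2627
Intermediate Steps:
K(k, U) = 1/(6 + U)
t(V) = 6 + V
J(N) = (N + N²)² (J(N) = (N² + N)² = (N + N²)²)
(-2354 - 313) + (10*K(-1, 3))*J(t(-4)) = (-2354 - 313) + (10/(6 + 3))*((6 - 4)²*(1 + (6 - 4))²) = -2667 + (10/9)*(2²*(1 + 2)²) = -2667 + (10*(⅑))*(4*3²) = -2667 + 10*(4*9)/9 = -2667 + (10/9)*36 = -2667 + 40 = -2627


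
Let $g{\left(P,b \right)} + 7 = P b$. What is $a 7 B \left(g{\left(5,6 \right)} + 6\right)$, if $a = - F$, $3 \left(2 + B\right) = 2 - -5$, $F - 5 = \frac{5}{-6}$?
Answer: $- \frac{5075}{18} \approx -281.94$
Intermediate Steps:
$F = \frac{25}{6}$ ($F = 5 + \frac{5}{-6} = 5 + 5 \left(- \frac{1}{6}\right) = 5 - \frac{5}{6} = \frac{25}{6} \approx 4.1667$)
$g{\left(P,b \right)} = -7 + P b$
$B = \frac{1}{3}$ ($B = -2 + \frac{2 - -5}{3} = -2 + \frac{2 + 5}{3} = -2 + \frac{1}{3} \cdot 7 = -2 + \frac{7}{3} = \frac{1}{3} \approx 0.33333$)
$a = - \frac{25}{6}$ ($a = \left(-1\right) \frac{25}{6} = - \frac{25}{6} \approx -4.1667$)
$a 7 B \left(g{\left(5,6 \right)} + 6\right) = \left(- \frac{25}{6}\right) 7 \frac{\left(-7 + 5 \cdot 6\right) + 6}{3} = - \frac{175 \frac{\left(-7 + 30\right) + 6}{3}}{6} = - \frac{175 \frac{23 + 6}{3}}{6} = - \frac{175 \cdot \frac{1}{3} \cdot 29}{6} = \left(- \frac{175}{6}\right) \frac{29}{3} = - \frac{5075}{18}$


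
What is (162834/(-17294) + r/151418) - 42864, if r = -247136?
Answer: -28068395402821/654655723 ≈ -42875.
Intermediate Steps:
(162834/(-17294) + r/151418) - 42864 = (162834/(-17294) - 247136/151418) - 42864 = (162834*(-1/17294) - 247136*1/151418) - 42864 = (-81417/8647 - 123568/75709) - 42864 = -7232492149/654655723 - 42864 = -28068395402821/654655723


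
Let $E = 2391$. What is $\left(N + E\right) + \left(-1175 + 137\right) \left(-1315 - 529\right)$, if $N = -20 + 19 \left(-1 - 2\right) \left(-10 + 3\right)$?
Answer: $1916842$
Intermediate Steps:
$N = 379$ ($N = -20 + 19 \left(\left(-3\right) \left(-7\right)\right) = -20 + 19 \cdot 21 = -20 + 399 = 379$)
$\left(N + E\right) + \left(-1175 + 137\right) \left(-1315 - 529\right) = \left(379 + 2391\right) + \left(-1175 + 137\right) \left(-1315 - 529\right) = 2770 - -1914072 = 2770 + 1914072 = 1916842$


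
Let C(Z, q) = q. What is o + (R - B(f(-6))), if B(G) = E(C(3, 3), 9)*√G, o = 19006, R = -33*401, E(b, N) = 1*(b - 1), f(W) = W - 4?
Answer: 5773 - 2*I*√10 ≈ 5773.0 - 6.3246*I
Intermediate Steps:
f(W) = -4 + W
E(b, N) = -1 + b (E(b, N) = 1*(-1 + b) = -1 + b)
R = -13233
B(G) = 2*√G (B(G) = (-1 + 3)*√G = 2*√G)
o + (R - B(f(-6))) = 19006 + (-13233 - 2*√(-4 - 6)) = 19006 + (-13233 - 2*√(-10)) = 19006 + (-13233 - 2*I*√10) = 5773 - 2*I*√10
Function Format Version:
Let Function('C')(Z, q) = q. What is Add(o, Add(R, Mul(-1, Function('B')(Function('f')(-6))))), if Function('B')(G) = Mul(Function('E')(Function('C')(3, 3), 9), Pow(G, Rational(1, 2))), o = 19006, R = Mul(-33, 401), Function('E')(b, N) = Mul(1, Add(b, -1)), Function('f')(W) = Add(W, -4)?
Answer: Add(5773, Mul(-2, I, Pow(10, Rational(1, 2)))) ≈ Add(5773.0, Mul(-6.3246, I))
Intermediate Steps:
Function('f')(W) = Add(-4, W)
Function('E')(b, N) = Add(-1, b) (Function('E')(b, N) = Mul(1, Add(-1, b)) = Add(-1, b))
R = -13233
Function('B')(G) = Mul(2, Pow(G, Rational(1, 2))) (Function('B')(G) = Mul(Add(-1, 3), Pow(G, Rational(1, 2))) = Mul(2, Pow(G, Rational(1, 2))))
Add(o, Add(R, Mul(-1, Function('B')(Function('f')(-6))))) = Add(19006, Add(-13233, Mul(-1, Mul(2, Pow(Add(-4, -6), Rational(1, 2)))))) = Add(19006, Add(-13233, Mul(-1, Mul(2, Pow(-10, Rational(1, 2)))))) = Add(19006, Add(-13233, Mul(-1, Mul(2, Mul(I, Pow(10, Rational(1, 2))))))) = Add(19006, Add(-13233, Mul(-1, Mul(2, I, Pow(10, Rational(1, 2)))))) = Add(19006, Add(-13233, Mul(-2, I, Pow(10, Rational(1, 2))))) = Add(5773, Mul(-2, I, Pow(10, Rational(1, 2))))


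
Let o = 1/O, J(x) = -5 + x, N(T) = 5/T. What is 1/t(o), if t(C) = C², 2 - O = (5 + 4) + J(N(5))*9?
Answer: 841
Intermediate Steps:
O = 29 (O = 2 - ((5 + 4) + (-5 + 5/5)*9) = 2 - (9 + (-5 + 5*(⅕))*9) = 2 - (9 + (-5 + 1)*9) = 2 - (9 - 4*9) = 2 - (9 - 36) = 2 - 1*(-27) = 2 + 27 = 29)
o = 1/29 ≈ 0.034483
1/t(o) = 1/((1/29)²) = 1/(1/841) = 841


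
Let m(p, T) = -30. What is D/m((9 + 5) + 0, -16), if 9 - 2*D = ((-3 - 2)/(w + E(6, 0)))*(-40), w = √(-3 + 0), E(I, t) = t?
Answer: -3/20 - 10*I*√3/9 ≈ -0.15 - 1.9245*I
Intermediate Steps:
w = I*√3 (w = √(-3) = I*√3 ≈ 1.732*I)
D = 9/2 + 100*I*√3/3 (D = 9/2 - (-3 - 2)/(I*√3 + 0)*(-40)/2 = 9/2 - (-5*(-I*√3/3))*(-40)/2 = 9/2 - (-(-5)*I*√3/3)*(-40)/2 = 9/2 - 5*I*√3/3*(-40)/2 = 9/2 - (-100)*I*√3/3 = 9/2 + 100*I*√3/3 ≈ 4.5 + 57.735*I)
D/m((9 + 5) + 0, -16) = (9/2 + 100*I*√3/3)/(-30) = (9/2 + 100*I*√3/3)*(-1/30) = -3/20 - 10*I*√3/9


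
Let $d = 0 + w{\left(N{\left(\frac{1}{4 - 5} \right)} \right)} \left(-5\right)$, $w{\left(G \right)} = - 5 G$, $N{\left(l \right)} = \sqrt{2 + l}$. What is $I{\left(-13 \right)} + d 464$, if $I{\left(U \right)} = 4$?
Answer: $11604$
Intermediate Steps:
$d = 25$ ($d = 0 + - 5 \sqrt{2 + \frac{1}{4 - 5}} \left(-5\right) = 0 + - 5 \sqrt{2 + \frac{1}{-1}} \left(-5\right) = 0 + - 5 \sqrt{2 - 1} \left(-5\right) = 0 + - 5 \sqrt{1} \left(-5\right) = 0 + \left(-5\right) 1 \left(-5\right) = 0 - -25 = 0 + 25 = 25$)
$I{\left(-13 \right)} + d 464 = 4 + 25 \cdot 464 = 4 + 11600 = 11604$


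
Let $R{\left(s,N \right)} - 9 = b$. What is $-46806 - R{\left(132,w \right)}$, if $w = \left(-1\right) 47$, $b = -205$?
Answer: $-46610$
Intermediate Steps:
$w = -47$
$R{\left(s,N \right)} = -196$ ($R{\left(s,N \right)} = 9 - 205 = -196$)
$-46806 - R{\left(132,w \right)} = -46806 - -196 = -46806 + 196 = -46610$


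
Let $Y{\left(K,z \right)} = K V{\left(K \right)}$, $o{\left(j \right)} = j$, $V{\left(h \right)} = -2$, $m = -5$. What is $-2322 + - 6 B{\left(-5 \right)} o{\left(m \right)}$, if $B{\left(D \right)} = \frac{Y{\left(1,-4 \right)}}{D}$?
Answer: $-2310$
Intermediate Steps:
$Y{\left(K,z \right)} = - 2 K$ ($Y{\left(K,z \right)} = K \left(-2\right) = - 2 K$)
$B{\left(D \right)} = - \frac{2}{D}$ ($B{\left(D \right)} = \frac{\left(-2\right) 1}{D} = - \frac{2}{D}$)
$-2322 + - 6 B{\left(-5 \right)} o{\left(m \right)} = -2322 + - 6 \left(- \frac{2}{-5}\right) \left(-5\right) = -2322 + - 6 \left(\left(-2\right) \left(- \frac{1}{5}\right)\right) \left(-5\right) = -2322 + \left(-6\right) \frac{2}{5} \left(-5\right) = -2322 - -12 = -2322 + 12 = -2310$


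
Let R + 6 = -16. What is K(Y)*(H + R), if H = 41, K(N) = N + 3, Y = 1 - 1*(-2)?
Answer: 114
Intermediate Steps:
Y = 3 (Y = 1 + 2 = 3)
R = -22 (R = -6 - 16 = -22)
K(N) = 3 + N
K(Y)*(H + R) = (3 + 3)*(41 - 22) = 6*19 = 114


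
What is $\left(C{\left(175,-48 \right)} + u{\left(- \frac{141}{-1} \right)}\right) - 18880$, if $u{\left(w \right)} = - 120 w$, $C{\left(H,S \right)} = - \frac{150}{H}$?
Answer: $- \frac{250606}{7} \approx -35801.0$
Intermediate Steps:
$\left(C{\left(175,-48 \right)} + u{\left(- \frac{141}{-1} \right)}\right) - 18880 = \left(- \frac{150}{175} - 120 \left(- \frac{141}{-1}\right)\right) - 18880 = \left(\left(-150\right) \frac{1}{175} - 120 \left(\left(-141\right) \left(-1\right)\right)\right) - 18880 = \left(- \frac{6}{7} - 16920\right) - 18880 = - \frac{118446}{7} - 18880 = - \frac{250606}{7}$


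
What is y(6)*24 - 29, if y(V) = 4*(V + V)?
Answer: 1123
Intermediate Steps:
y(V) = 8*V (y(V) = 4*(2*V) = 8*V)
y(6)*24 - 29 = (8*6)*24 - 29 = 48*24 - 29 = 1152 - 29 = 1123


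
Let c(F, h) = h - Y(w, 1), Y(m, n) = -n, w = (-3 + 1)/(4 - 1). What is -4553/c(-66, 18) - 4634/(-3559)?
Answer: -16116081/67621 ≈ -238.33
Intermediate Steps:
w = -⅔ (w = -2/3 = -2*⅓ = -⅔ ≈ -0.66667)
c(F, h) = 1 + h (c(F, h) = h - (-1) = h - 1*(-1) = h + 1 = 1 + h)
-4553/c(-66, 18) - 4634/(-3559) = -4553/(1 + 18) - 4634/(-3559) = -4553/19 - 4634*(-1/3559) = -4553*1/19 + 4634/3559 = -4553/19 + 4634/3559 = -16116081/67621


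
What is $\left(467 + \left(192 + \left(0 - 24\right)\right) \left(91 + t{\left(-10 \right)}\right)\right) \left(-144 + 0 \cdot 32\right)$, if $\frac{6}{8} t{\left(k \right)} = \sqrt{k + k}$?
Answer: $-2268720 - 64512 i \sqrt{5} \approx -2.2687 \cdot 10^{6} - 1.4425 \cdot 10^{5} i$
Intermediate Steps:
$t{\left(k \right)} = \frac{4 \sqrt{2} \sqrt{k}}{3}$ ($t{\left(k \right)} = \frac{4 \sqrt{k + k}}{3} = \frac{4 \sqrt{2 k}}{3} = \frac{4 \sqrt{2} \sqrt{k}}{3}$)
$\left(467 + \left(192 + \left(0 - 24\right)\right) \left(91 + t{\left(-10 \right)}\right)\right) \left(-144 + 0 \cdot 32\right) = \left(467 + \left(192 + \left(0 - 24\right)\right) \left(91 + \frac{4 \sqrt{2} \sqrt{-10}}{3}\right)\right) \left(-144 + 0 \cdot 32\right) = \left(467 + \left(192 + \left(0 - 24\right)\right) \left(91 + \frac{4 \sqrt{2} i \sqrt{10}}{3}\right)\right) \left(-144 + 0\right) = \left(467 + \left(192 - 24\right) \left(91 + \frac{8 i \sqrt{5}}{3}\right)\right) \left(-144\right) = \left(467 + 168 \left(91 + \frac{8 i \sqrt{5}}{3}\right)\right) \left(-144\right) = \left(467 + \left(15288 + 448 i \sqrt{5}\right)\right) \left(-144\right) = \left(15755 + 448 i \sqrt{5}\right) \left(-144\right) = -2268720 - 64512 i \sqrt{5}$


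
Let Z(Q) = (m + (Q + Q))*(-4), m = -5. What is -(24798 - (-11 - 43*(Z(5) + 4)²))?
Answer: -35817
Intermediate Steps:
Z(Q) = 20 - 8*Q (Z(Q) = (-5 + (Q + Q))*(-4) = (-5 + 2*Q)*(-4) = 20 - 8*Q)
-(24798 - (-11 - 43*(Z(5) + 4)²)) = -(24798 - (-11 - 43*((20 - 8*5) + 4)²)) = -(24798 - (-11 - 43*((20 - 40) + 4)²)) = -(24798 - (-11 - 43*(-20 + 4)²)) = -(24798 - (-11 - 43*(-16)²)) = -(24798 - (-11 - 43*256)) = -(24798 - (-11 - 11008)) = -(24798 - 1*(-11019)) = -(24798 + 11019) = -1*35817 = -35817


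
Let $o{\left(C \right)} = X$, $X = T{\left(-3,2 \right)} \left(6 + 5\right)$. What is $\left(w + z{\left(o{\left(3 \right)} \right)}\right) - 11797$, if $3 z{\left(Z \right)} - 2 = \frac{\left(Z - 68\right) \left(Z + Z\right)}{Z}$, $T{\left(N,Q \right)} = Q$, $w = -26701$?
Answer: $-38528$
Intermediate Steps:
$X = 22$ ($X = 2 \left(6 + 5\right) = 2 \cdot 11 = 22$)
$o{\left(C \right)} = 22$
$z{\left(Z \right)} = - \frac{134}{3} + \frac{2 Z}{3}$ ($z{\left(Z \right)} = \frac{2}{3} + \frac{\left(Z - 68\right) \left(Z + Z\right) \frac{1}{Z}}{3} = \frac{2}{3} + \frac{\left(-68 + Z\right) 2 Z \frac{1}{Z}}{3} = \frac{2}{3} + \frac{2 Z \left(-68 + Z\right) \frac{1}{Z}}{3} = \frac{2}{3} + \frac{-136 + 2 Z}{3} = \frac{2}{3} + \left(- \frac{136}{3} + \frac{2 Z}{3}\right) = - \frac{134}{3} + \frac{2 Z}{3}$)
$\left(w + z{\left(o{\left(3 \right)} \right)}\right) - 11797 = \left(-26701 + \left(- \frac{134}{3} + \frac{2}{3} \cdot 22\right)\right) - 11797 = \left(-26701 + \left(- \frac{134}{3} + \frac{44}{3}\right)\right) - 11797 = \left(-26701 - 30\right) - 11797 = -26731 - 11797 = -38528$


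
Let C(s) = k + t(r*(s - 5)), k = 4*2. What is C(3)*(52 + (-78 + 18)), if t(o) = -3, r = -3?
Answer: -40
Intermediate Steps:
k = 8
C(s) = 5 (C(s) = 8 - 3 = 5)
C(3)*(52 + (-78 + 18)) = 5*(52 + (-78 + 18)) = 5*(52 - 60) = 5*(-8) = -40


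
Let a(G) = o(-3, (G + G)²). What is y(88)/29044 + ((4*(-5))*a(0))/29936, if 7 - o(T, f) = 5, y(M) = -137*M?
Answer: -82589/198326 ≈ -0.41643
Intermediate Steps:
o(T, f) = 2 (o(T, f) = 7 - 1*5 = 7 - 5 = 2)
a(G) = 2
y(88)/29044 + ((4*(-5))*a(0))/29936 = -137*88/29044 + ((4*(-5))*2)/29936 = -12056*1/29044 - 20*2*(1/29936) = -22/53 - 40*1/29936 = -22/53 - 5/3742 = -82589/198326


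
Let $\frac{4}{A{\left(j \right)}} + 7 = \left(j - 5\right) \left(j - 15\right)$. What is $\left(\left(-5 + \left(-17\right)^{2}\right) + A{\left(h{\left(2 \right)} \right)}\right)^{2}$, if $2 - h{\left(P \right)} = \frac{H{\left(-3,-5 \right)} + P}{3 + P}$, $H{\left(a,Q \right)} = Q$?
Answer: $\frac{26145596416}{323761} \approx 80756.0$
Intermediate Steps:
$h{\left(P \right)} = 2 - \frac{-5 + P}{3 + P}$
$A{\left(j \right)} = \frac{4}{-7 + \left(-15 + j\right) \left(-5 + j\right)}$ ($A{\left(j \right)} = \frac{4}{-7 + \left(j - 5\right) \left(j - 15\right)} = \frac{4}{-7 + \left(-5 + j\right) \left(-15 + j\right)} = \frac{4}{-7 + \left(-15 + j\right) \left(-5 + j\right)}$)
$\left(\left(-5 + \left(-17\right)^{2}\right) + A{\left(h{\left(2 \right)} \right)}\right)^{2} = \left(\left(-5 + \left(-17\right)^{2}\right) + \frac{4}{68 + \left(\frac{11 + 2}{3 + 2}\right)^{2} - 20 \frac{11 + 2}{3 + 2}}\right)^{2} = \left(\left(-5 + 289\right) + \frac{4}{68 + \left(\frac{1}{5} \cdot 13\right)^{2} - 20 \cdot \frac{1}{5} \cdot 13}\right)^{2} = \left(284 + \frac{4}{68 + \left(\frac{1}{5} \cdot 13\right)^{2} - 20 \cdot \frac{1}{5} \cdot 13}\right)^{2} = \left(284 + \frac{4}{68 + \left(\frac{13}{5}\right)^{2} - 52}\right)^{2} = \left(284 + \frac{4}{68 + \frac{169}{25} - 52}\right)^{2} = \left(284 + \frac{4}{\frac{569}{25}}\right)^{2} = \left(284 + 4 \cdot \frac{25}{569}\right)^{2} = \left(284 + \frac{100}{569}\right)^{2} = \left(\frac{161696}{569}\right)^{2} = \frac{26145596416}{323761}$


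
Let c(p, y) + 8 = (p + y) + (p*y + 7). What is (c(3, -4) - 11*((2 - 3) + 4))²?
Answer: 2209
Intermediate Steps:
c(p, y) = -1 + p + y + p*y (c(p, y) = -8 + ((p + y) + (p*y + 7)) = -8 + ((p + y) + (7 + p*y)) = -8 + (7 + p + y + p*y) = -1 + p + y + p*y)
(c(3, -4) - 11*((2 - 3) + 4))² = ((-1 + 3 - 4 + 3*(-4)) - 11*((2 - 3) + 4))² = ((-1 + 3 - 4 - 12) - 11*(-1 + 4))² = (-14 - 11*3)² = (-14 - 33)² = (-47)² = 2209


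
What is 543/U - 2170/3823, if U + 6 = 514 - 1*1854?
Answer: -4996709/5145758 ≈ -0.97104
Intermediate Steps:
U = -1346 (U = -6 + (514 - 1*1854) = -6 + (514 - 1854) = -6 - 1340 = -1346)
543/U - 2170/3823 = 543/(-1346) - 2170/3823 = 543*(-1/1346) - 2170*1/3823 = -543/1346 - 2170/3823 = -4996709/5145758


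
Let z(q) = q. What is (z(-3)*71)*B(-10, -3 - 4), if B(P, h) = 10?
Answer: -2130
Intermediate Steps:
(z(-3)*71)*B(-10, -3 - 4) = -3*71*10 = -213*10 = -2130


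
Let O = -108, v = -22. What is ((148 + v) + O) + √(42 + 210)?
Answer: 18 + 6*√7 ≈ 33.875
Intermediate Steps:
((148 + v) + O) + √(42 + 210) = ((148 - 22) - 108) + √(42 + 210) = (126 - 108) + √252 = 18 + 6*√7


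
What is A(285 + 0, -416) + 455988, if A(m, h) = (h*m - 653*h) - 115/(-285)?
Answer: 34717355/57 ≈ 6.0908e+5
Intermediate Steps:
A(m, h) = 23/57 - 653*h + h*m (A(m, h) = (-653*h + h*m) - 115*(-1/285) = (-653*h + h*m) + 23/57 = 23/57 - 653*h + h*m)
A(285 + 0, -416) + 455988 = (23/57 - 653*(-416) - 416*(285 + 0)) + 455988 = (23/57 + 271648 - 416*285) + 455988 = (23/57 + 271648 - 118560) + 455988 = 8726039/57 + 455988 = 34717355/57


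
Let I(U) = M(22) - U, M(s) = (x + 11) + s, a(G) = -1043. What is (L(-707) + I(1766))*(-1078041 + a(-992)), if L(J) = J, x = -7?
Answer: 2640518548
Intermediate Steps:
M(s) = 4 + s (M(s) = (-7 + 11) + s = 4 + s)
I(U) = 26 - U (I(U) = (4 + 22) - U = 26 - U)
(L(-707) + I(1766))*(-1078041 + a(-992)) = (-707 + (26 - 1*1766))*(-1078041 - 1043) = (-707 + (26 - 1766))*(-1079084) = (-707 - 1740)*(-1079084) = -2447*(-1079084) = 2640518548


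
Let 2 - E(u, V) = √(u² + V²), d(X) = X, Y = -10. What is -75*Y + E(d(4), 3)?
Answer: 747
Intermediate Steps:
E(u, V) = 2 - √(V² + u²) (E(u, V) = 2 - √(u² + V²) = 2 - √(V² + u²))
-75*Y + E(d(4), 3) = -75*(-10) + (2 - √(3² + 4²)) = 750 + (2 - √(9 + 16)) = 750 + (2 - √25) = 750 + (2 - 1*5) = 750 + (2 - 5) = 750 - 3 = 747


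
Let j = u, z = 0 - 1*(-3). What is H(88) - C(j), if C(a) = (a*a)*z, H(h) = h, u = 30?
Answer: -2612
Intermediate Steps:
z = 3 (z = 0 + 3 = 3)
j = 30
C(a) = 3*a² (C(a) = (a*a)*3 = a²*3 = 3*a²)
H(88) - C(j) = 88 - 3*30² = 88 - 3*900 = 88 - 1*2700 = 88 - 2700 = -2612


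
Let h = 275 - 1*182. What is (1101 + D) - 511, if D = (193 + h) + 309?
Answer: 1185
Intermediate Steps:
h = 93 (h = 275 - 182 = 93)
D = 595 (D = (193 + 93) + 309 = 286 + 309 = 595)
(1101 + D) - 511 = (1101 + 595) - 511 = 1696 - 511 = 1185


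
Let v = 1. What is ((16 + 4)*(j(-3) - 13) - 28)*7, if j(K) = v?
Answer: -1876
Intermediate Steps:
j(K) = 1
((16 + 4)*(j(-3) - 13) - 28)*7 = ((16 + 4)*(1 - 13) - 28)*7 = (20*(-12) - 28)*7 = (-240 - 28)*7 = -268*7 = -1876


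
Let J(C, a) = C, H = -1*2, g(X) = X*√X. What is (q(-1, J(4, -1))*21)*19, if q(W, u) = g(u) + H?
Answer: 2394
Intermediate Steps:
g(X) = X^(3/2)
H = -2
q(W, u) = -2 + u^(3/2) (q(W, u) = u^(3/2) - 2 = -2 + u^(3/2))
(q(-1, J(4, -1))*21)*19 = ((-2 + 4^(3/2))*21)*19 = ((-2 + 8)*21)*19 = (6*21)*19 = 126*19 = 2394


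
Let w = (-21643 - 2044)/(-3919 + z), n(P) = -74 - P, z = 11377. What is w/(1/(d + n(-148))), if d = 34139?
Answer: -810403331/7458 ≈ -1.0866e+5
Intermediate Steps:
w = -23687/7458 (w = (-21643 - 2044)/(-3919 + 11377) = -23687/7458 ≈ -3.1761)
w/(1/(d + n(-148))) = -(268965885/2486 + 1752838/3729) = -23687/(7458*(1/(34139 + (-74 + 148)))) = -23687/(7458*(1/(34139 + 74))) = -23687/(7458*(1/34213)) = -23687/(7458*1/34213) = -23687/7458*34213 = -810403331/7458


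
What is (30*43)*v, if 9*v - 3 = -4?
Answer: -430/3 ≈ -143.33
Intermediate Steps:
v = -⅑ (v = ⅓ + (⅑)*(-4) = ⅓ - 4/9 = -⅑ ≈ -0.11111)
(30*43)*v = (30*43)*(-⅑) = 1290*(-⅑) = -430/3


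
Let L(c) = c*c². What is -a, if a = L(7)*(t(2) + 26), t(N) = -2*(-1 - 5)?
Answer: -13034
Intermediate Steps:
L(c) = c³
t(N) = 12 (t(N) = -2*(-6) = 12)
a = 13034 (a = 7³*(12 + 26) = 343*38 = 13034)
-a = -1*13034 = -13034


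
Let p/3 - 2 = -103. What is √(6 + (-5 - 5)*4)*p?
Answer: -303*I*√34 ≈ -1766.8*I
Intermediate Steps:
p = -303 (p = 6 + 3*(-103) = 6 - 309 = -303)
√(6 + (-5 - 5)*4)*p = √(6 + (-5 - 5)*4)*(-303) = √(6 - 10*4)*(-303) = √(6 - 40)*(-303) = √(-34)*(-303) = (I*√34)*(-303) = -303*I*√34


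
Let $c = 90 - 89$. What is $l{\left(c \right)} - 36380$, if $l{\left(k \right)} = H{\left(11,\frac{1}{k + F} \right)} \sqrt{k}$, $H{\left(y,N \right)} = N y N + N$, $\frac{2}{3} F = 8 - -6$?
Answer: $- \frac{1600717}{44} \approx -36380.0$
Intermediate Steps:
$F = 21$ ($F = \frac{3 \left(8 - -6\right)}{2} = \frac{3 \left(8 + 6\right)}{2} = \frac{3}{2} \cdot 14 = 21$)
$H{\left(y,N \right)} = N + y N^{2}$ ($H{\left(y,N \right)} = y N^{2} + N = N + y N^{2}$)
$c = 1$
$l{\left(k \right)} = \frac{\sqrt{k} \left(1 + \frac{11}{21 + k}\right)}{21 + k}$ ($l{\left(k \right)} = \frac{1 + \frac{1}{k + 21} \cdot 11}{k + 21} \sqrt{k} = \frac{1 + \frac{1}{21 + k} 11}{21 + k} \sqrt{k} = \frac{1 + \frac{11}{21 + k}}{21 + k} \sqrt{k} = \frac{\sqrt{k} \left(1 + \frac{11}{21 + k}\right)}{21 + k}$)
$l{\left(c \right)} - 36380 = \frac{\sqrt{1} \left(32 + 1\right)}{\left(21 + 1\right)^{2}} - 36380 = 1 \cdot \frac{1}{484} \cdot 33 - 36380 = \frac{3}{44} - 36380 = - \frac{1600717}{44}$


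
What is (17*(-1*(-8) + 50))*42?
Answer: 41412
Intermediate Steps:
(17*(-1*(-8) + 50))*42 = (17*(8 + 50))*42 = (17*58)*42 = 986*42 = 41412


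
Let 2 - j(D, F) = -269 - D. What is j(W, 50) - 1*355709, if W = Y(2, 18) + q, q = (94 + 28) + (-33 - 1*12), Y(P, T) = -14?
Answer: -355375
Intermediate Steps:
q = 77 (q = 122 + (-33 - 12) = 122 - 45 = 77)
W = 63 (W = -14 + 77 = 63)
j(D, F) = 271 + D (j(D, F) = 2 - (-269 - D) = 2 + (269 + D) = 271 + D)
j(W, 50) - 1*355709 = (271 + 63) - 1*355709 = 334 - 355709 = -355375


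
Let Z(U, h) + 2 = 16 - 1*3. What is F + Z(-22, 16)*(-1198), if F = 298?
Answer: -12880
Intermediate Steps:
Z(U, h) = 11 (Z(U, h) = -2 + (16 - 1*3) = -2 + (16 - 3) = -2 + 13 = 11)
F + Z(-22, 16)*(-1198) = 298 + 11*(-1198) = 298 - 13178 = -12880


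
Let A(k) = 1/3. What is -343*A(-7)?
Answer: -343/3 ≈ -114.33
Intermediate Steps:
A(k) = ⅓
-343*A(-7) = -343*⅓ = -343/3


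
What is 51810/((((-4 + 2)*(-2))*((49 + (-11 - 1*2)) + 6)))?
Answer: 8635/28 ≈ 308.39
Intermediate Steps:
51810/((((-4 + 2)*(-2))*((49 + (-11 - 1*2)) + 6))) = 51810/(((-2*(-2))*((49 + (-11 - 2)) + 6))) = 51810/((4*((49 - 13) + 6))) = 51810/((4*(36 + 6))) = 51810/((4*42)) = 51810/168 = 51810*(1/168) = 8635/28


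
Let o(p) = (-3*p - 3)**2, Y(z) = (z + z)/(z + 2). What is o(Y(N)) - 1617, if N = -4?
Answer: -1392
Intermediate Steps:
Y(z) = 2*z/(2 + z) (Y(z) = (2*z)/(2 + z) = 2*z/(2 + z))
o(p) = (-3 - 3*p)**2
o(Y(N)) - 1617 = 9*(1 + 2*(-4)/(2 - 4))**2 - 1617 = 9*(1 + 2*(-4)/(-2))**2 - 1617 = 9*(1 + 2*(-4)*(-1/2))**2 - 1617 = 9*(1 + 4)**2 - 1617 = 9*5**2 - 1617 = 9*25 - 1617 = 225 - 1617 = -1392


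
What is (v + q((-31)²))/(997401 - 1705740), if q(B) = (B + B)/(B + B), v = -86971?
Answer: 28990/236113 ≈ 0.12278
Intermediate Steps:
q(B) = 1 (q(B) = (2*B)/((2*B)) = (2*B)*(1/(2*B)) = 1)
(v + q((-31)²))/(997401 - 1705740) = (-86971 + 1)/(997401 - 1705740) = -86970/(-708339) = -86970*(-1/708339) = 28990/236113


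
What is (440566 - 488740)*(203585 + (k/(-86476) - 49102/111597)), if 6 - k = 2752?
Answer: -7887229544672737735/804205181 ≈ -9.8075e+9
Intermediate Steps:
k = -2746 (k = 6 - 1*2752 = 6 - 2752 = -2746)
(440566 - 488740)*(203585 + (k/(-86476) - 49102/111597)) = (440566 - 488740)*(203585 + (-2746/(-86476) - 49102/111597)) = -48174*(203585 + (-2746*(-1/86476) - 49102*1/111597)) = -48174*(203585 + (1373/43238 - 49102/111597)) = -48174*(203585 - 1969849595/4825231086) = -48174*982342700793715/4825231086 = -7887229544672737735/804205181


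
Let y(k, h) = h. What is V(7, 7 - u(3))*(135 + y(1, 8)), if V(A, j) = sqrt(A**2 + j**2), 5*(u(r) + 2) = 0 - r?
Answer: 143*sqrt(3529)/5 ≈ 1699.0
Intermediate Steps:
u(r) = -2 - r/5 (u(r) = -2 + (0 - r)/5 = -2 + (-r)/5 = -2 - r/5)
V(7, 7 - u(3))*(135 + y(1, 8)) = sqrt(7**2 + (7 - (-2 - 1/5*3))**2)*(135 + 8) = sqrt(49 + (7 - (-2 - 3/5))**2)*143 = sqrt(49 + (7 - 1*(-13/5))**2)*143 = sqrt(49 + (7 + 13/5)**2)*143 = sqrt(49 + (48/5)**2)*143 = sqrt(49 + 2304/25)*143 = sqrt(3529/25)*143 = (sqrt(3529)/5)*143 = 143*sqrt(3529)/5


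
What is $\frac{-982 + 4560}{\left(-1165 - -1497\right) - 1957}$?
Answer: $- \frac{3578}{1625} \approx -2.2018$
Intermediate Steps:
$\frac{-982 + 4560}{\left(-1165 - -1497\right) - 1957} = \frac{3578}{\left(-1165 + 1497\right) - 1957} = \frac{3578}{332 - 1957} = \frac{3578}{-1625} = 3578 \left(- \frac{1}{1625}\right) = - \frac{3578}{1625}$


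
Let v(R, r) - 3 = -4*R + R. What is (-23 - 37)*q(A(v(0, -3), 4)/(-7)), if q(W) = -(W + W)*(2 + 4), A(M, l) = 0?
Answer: 0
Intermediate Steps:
v(R, r) = 3 - 3*R (v(R, r) = 3 + (-4*R + R) = 3 - 3*R)
q(W) = -12*W (q(W) = -2*W*6 = -12*W)
(-23 - 37)*q(A(v(0, -3), 4)/(-7)) = (-23 - 37)*(-0/(-7)) = -(-720)*0*(-⅐) = -(-720)*0 = -60*0 = 0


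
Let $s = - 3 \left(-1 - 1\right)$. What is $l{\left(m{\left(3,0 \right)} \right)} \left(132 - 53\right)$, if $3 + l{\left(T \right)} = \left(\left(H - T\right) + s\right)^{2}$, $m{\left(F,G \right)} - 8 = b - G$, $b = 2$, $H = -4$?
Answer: $4819$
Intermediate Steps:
$s = 6$ ($s = \left(-3\right) \left(-2\right) = 6$)
$m{\left(F,G \right)} = 10 - G$ ($m{\left(F,G \right)} = 8 - \left(-2 + G\right) = 10 - G$)
$l{\left(T \right)} = -3 + \left(2 - T\right)^{2}$ ($l{\left(T \right)} = -3 + \left(\left(-4 - T\right) + 6\right)^{2} = -3 + \left(2 - T\right)^{2}$)
$l{\left(m{\left(3,0 \right)} \right)} \left(132 - 53\right) = \left(-3 + \left(-2 + \left(10 - 0\right)\right)^{2}\right) \left(132 - 53\right) = \left(-3 + \left(-2 + \left(10 + 0\right)\right)^{2}\right) 79 = \left(-3 + \left(-2 + 10\right)^{2}\right) 79 = \left(-3 + 8^{2}\right) 79 = \left(-3 + 64\right) 79 = 61 \cdot 79 = 4819$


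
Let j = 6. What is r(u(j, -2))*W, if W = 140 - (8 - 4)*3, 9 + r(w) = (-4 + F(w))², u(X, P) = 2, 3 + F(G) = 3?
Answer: 896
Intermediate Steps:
F(G) = 0 (F(G) = -3 + 3 = 0)
r(w) = 7 (r(w) = -9 + (-4 + 0)² = -9 + (-4)² = -9 + 16 = 7)
W = 128 (W = 140 - 4*3 = 140 - 1*12 = 140 - 12 = 128)
r(u(j, -2))*W = 7*128 = 896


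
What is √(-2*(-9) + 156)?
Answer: √174 ≈ 13.191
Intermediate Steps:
√(-2*(-9) + 156) = √(18 + 156) = √174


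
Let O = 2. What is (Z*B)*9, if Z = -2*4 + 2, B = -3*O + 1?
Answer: 270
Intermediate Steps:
B = -5 (B = -3*2 + 1 = -6 + 1 = -5)
Z = -6 (Z = -8 + 2 = -6)
(Z*B)*9 = -6*(-5)*9 = 30*9 = 270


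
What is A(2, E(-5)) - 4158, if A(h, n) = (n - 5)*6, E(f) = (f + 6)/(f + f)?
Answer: -20943/5 ≈ -4188.6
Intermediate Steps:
E(f) = (6 + f)/(2*f) (E(f) = (6 + f)/((2*f)) = (6 + f)*(1/(2*f)) = (6 + f)/(2*f))
A(h, n) = -30 + 6*n (A(h, n) = (-5 + n)*6 = -30 + 6*n)
A(2, E(-5)) - 4158 = (-30 + 6*((½)*(6 - 5)/(-5))) - 4158 = (-30 + 6*((½)*(-⅕)*1)) - 4158 = (-30 + 6*(-⅒)) - 4158 = (-30 - ⅗) - 4158 = -153/5 - 4158 = -20943/5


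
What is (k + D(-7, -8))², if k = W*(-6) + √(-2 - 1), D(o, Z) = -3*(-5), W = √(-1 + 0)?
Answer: (15 - 6*I + I*√3)² ≈ 206.78 - 128.04*I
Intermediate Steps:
W = I (W = √(-1) = I ≈ 1.0*I)
D(o, Z) = 15
k = -6*I + I*√3 (k = I*(-6) + √(-2 - 1) = -6*I + √(-3) = -6*I + I*√3 ≈ -4.268*I)
(k + D(-7, -8))² = (I*(-6 + √3) + 15)² = (15 + I*(-6 + √3))²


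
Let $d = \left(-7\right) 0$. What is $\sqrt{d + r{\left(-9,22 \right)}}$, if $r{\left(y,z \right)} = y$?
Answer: $3 i \approx 3.0 i$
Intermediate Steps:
$d = 0$
$\sqrt{d + r{\left(-9,22 \right)}} = \sqrt{0 - 9} = \sqrt{-9} = 3 i$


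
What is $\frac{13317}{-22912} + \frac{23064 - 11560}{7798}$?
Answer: $\frac{79866841}{89333888} \approx 0.89403$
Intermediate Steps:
$\frac{13317}{-22912} + \frac{23064 - 11560}{7798} = 13317 \left(- \frac{1}{22912}\right) + 11504 \cdot \frac{1}{7798} = - \frac{13317}{22912} + \frac{5752}{3899} = \frac{79866841}{89333888}$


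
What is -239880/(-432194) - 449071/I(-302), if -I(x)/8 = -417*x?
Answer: 217879087567/217711676784 ≈ 1.0008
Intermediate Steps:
I(x) = 3336*x (I(x) = -(-3336)*x = 3336*x)
-239880/(-432194) - 449071/I(-302) = -239880/(-432194) - 449071/(3336*(-302)) = -239880*(-1/432194) - 449071/(-1007472) = 119940/216097 - 449071*(-1/1007472) = 119940/216097 + 449071/1007472 = 217879087567/217711676784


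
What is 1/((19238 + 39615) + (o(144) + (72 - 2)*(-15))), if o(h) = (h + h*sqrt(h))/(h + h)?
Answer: 2/115619 ≈ 1.7298e-5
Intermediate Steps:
o(h) = (h + h**(3/2))/(2*h) (o(h) = (h + h**(3/2))/((2*h)) = (h + h**(3/2))*(1/(2*h)) = (h + h**(3/2))/(2*h))
1/((19238 + 39615) + (o(144) + (72 - 2)*(-15))) = 1/((19238 + 39615) + ((1/2 + sqrt(144)/2) + (72 - 2)*(-15))) = 1/(58853 + ((1/2 + (1/2)*12) + 70*(-15))) = 1/(58853 + ((1/2 + 6) - 1050)) = 1/(58853 + (13/2 - 1050)) = 1/(58853 - 2087/2) = 1/(115619/2) = 2/115619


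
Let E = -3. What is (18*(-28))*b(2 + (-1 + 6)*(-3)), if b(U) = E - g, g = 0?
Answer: 1512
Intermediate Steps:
b(U) = -3 (b(U) = -3 - 1*0 = -3 + 0 = -3)
(18*(-28))*b(2 + (-1 + 6)*(-3)) = (18*(-28))*(-3) = -504*(-3) = 1512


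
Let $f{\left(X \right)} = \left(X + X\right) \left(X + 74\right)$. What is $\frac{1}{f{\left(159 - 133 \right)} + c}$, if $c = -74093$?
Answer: $- \frac{1}{68893} \approx -1.4515 \cdot 10^{-5}$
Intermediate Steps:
$f{\left(X \right)} = 2 X \left(74 + X\right)$
$\frac{1}{f{\left(159 - 133 \right)} + c} = \frac{1}{2 \left(159 - 133\right) \left(74 + \left(159 - 133\right)\right) - 74093} = \frac{1}{2 \cdot 26 \left(74 + 26\right) - 74093} = \frac{1}{2 \cdot 26 \cdot 100 - 74093} = \frac{1}{5200 - 74093} = \frac{1}{-68893} = - \frac{1}{68893}$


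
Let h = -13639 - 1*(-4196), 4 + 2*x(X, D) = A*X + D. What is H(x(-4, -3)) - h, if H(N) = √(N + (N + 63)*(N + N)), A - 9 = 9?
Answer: 9443 + 2*I*√474 ≈ 9443.0 + 43.543*I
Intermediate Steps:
A = 18 (A = 9 + 9 = 18)
x(X, D) = -2 + D/2 + 9*X (x(X, D) = -2 + (18*X + D)/2 = -2 + (D + 18*X)/2 = -2 + (D/2 + 9*X) = -2 + D/2 + 9*X)
h = -9443 (h = -13639 + 4196 = -9443)
H(N) = √(N + 2*N*(63 + N)) (H(N) = √(N + (63 + N)*(2*N)) = √(N + 2*N*(63 + N)))
H(x(-4, -3)) - h = √((-2 + (½)*(-3) + 9*(-4))*(127 + 2*(-2 + (½)*(-3) + 9*(-4)))) - 1*(-9443) = √((-2 - 3/2 - 36)*(127 + 2*(-2 - 3/2 - 36))) + 9443 = √(-79*(127 + 2*(-79/2))/2) + 9443 = √(-79*(127 - 79)/2) + 9443 = √(-79/2*48) + 9443 = √(-1896) + 9443 = 2*I*√474 + 9443 = 9443 + 2*I*√474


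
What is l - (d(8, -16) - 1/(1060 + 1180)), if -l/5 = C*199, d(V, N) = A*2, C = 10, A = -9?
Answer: -22247679/2240 ≈ -9932.0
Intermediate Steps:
d(V, N) = -18 (d(V, N) = -9*2 = -18)
l = -9950 (l = -50*199 = -5*1990 = -9950)
l - (d(8, -16) - 1/(1060 + 1180)) = -9950 - (-18 - 1/(1060 + 1180)) = -9950 - (-18 - 1/2240) = -9950 - 1*(-40321/2240) = -9950 + 40321/2240 = -22247679/2240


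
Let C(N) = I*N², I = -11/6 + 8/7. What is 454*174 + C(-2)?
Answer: 1658858/21 ≈ 78993.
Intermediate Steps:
I = -29/42 (I = -11*⅙ + 8*(⅐) = -11/6 + 8/7 = -29/42 ≈ -0.69048)
C(N) = -29*N²/42
454*174 + C(-2) = 454*174 - 29/42*(-2)² = 78996 - 29/42*4 = 78996 - 58/21 = 1658858/21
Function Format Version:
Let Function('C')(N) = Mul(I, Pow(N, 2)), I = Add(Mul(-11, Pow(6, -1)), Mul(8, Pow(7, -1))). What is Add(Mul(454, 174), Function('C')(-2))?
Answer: Rational(1658858, 21) ≈ 78993.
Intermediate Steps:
I = Rational(-29, 42) (I = Add(Mul(-11, Rational(1, 6)), Mul(8, Rational(1, 7))) = Add(Rational(-11, 6), Rational(8, 7)) = Rational(-29, 42) ≈ -0.69048)
Function('C')(N) = Mul(Rational(-29, 42), Pow(N, 2))
Add(Mul(454, 174), Function('C')(-2)) = Add(Mul(454, 174), Mul(Rational(-29, 42), Pow(-2, 2))) = Add(78996, Mul(Rational(-29, 42), 4)) = Add(78996, Rational(-58, 21)) = Rational(1658858, 21)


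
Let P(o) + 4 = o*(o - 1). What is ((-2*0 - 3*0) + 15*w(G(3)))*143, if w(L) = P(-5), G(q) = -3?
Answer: 55770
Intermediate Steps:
P(o) = -4 + o*(-1 + o) (P(o) = -4 + o*(o - 1) = -4 + o*(-1 + o))
w(L) = 26 (w(L) = -4 + (-5)² - 1*(-5) = -4 + 25 + 5 = 26)
((-2*0 - 3*0) + 15*w(G(3)))*143 = ((-2*0 - 3*0) + 15*26)*143 = ((0 + 0) + 390)*143 = (0 + 390)*143 = 390*143 = 55770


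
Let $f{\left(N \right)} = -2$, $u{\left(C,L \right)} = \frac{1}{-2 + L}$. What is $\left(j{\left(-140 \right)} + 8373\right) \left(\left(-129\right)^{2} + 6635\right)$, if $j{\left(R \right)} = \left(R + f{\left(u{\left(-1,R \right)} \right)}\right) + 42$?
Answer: $192562348$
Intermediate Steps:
$j{\left(R \right)} = 40 + R$ ($j{\left(R \right)} = \left(R - 2\right) + 42 = \left(-2 + R\right) + 42 = 40 + R$)
$\left(j{\left(-140 \right)} + 8373\right) \left(\left(-129\right)^{2} + 6635\right) = \left(\left(40 - 140\right) + 8373\right) \left(\left(-129\right)^{2} + 6635\right) = \left(-100 + 8373\right) \left(16641 + 6635\right) = 8273 \cdot 23276 = 192562348$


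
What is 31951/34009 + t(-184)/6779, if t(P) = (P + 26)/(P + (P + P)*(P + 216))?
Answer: 1295245744131/1378671125780 ≈ 0.93949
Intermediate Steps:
t(P) = (26 + P)/(P + 2*P*(216 + P)) (t(P) = (26 + P)/(P + (2*P)*(216 + P)) = (26 + P)/(P + 2*P*(216 + P)))
31951/34009 + t(-184)/6779 = 31951/34009 + ((26 - 184)/((-184)*(433 + 2*(-184))))/6779 = 31951*(1/34009) - 1/184*(-158)/(433 - 368)*(1/6779) = 31951/34009 - 1/184*(-158)/65*(1/6779) = 31951/34009 - 1/184*1/65*(-158)*(1/6779) = 31951/34009 + (79/5980)*(1/6779) = 31951/34009 + 79/40538420 = 1295245744131/1378671125780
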